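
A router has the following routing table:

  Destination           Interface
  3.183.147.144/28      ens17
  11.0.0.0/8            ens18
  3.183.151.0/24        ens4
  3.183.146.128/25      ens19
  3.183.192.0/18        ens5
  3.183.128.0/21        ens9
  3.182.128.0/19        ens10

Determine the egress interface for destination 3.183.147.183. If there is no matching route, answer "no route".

no route

No entry's prefix contains 3.183.147.183; there is no default route.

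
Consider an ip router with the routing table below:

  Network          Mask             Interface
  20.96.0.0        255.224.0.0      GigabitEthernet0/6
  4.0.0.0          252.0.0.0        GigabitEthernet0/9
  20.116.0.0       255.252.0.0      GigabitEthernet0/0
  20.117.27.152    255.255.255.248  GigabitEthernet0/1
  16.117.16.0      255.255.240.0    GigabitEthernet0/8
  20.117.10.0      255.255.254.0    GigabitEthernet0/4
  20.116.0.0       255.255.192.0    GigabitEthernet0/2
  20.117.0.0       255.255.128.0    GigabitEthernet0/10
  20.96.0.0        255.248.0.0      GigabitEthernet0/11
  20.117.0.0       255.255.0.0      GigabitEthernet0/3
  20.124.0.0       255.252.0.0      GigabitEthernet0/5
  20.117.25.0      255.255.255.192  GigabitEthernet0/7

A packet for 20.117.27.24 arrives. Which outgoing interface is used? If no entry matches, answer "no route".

Routes whose prefix contains 20.117.27.24:
  20.96.0.0/11 (20.96.0.0 - 20.127.255.255) -> GigabitEthernet0/6
  20.116.0.0/14 (20.116.0.0 - 20.119.255.255) -> GigabitEthernet0/0
  20.117.0.0/16 (20.117.0.0 - 20.117.255.255) -> GigabitEthernet0/3
  20.117.0.0/17 (20.117.0.0 - 20.117.127.255) -> GigabitEthernet0/10
More-specific entries that do NOT match:
  20.117.27.152/29 (20.117.27.152 - 20.117.27.159) does not contain 20.117.27.24
  20.117.25.0/26 (20.117.25.0 - 20.117.25.63) does not contain 20.117.27.24
  20.117.10.0/23 (20.117.10.0 - 20.117.11.255) does not contain 20.117.27.24
  16.117.16.0/20 (16.117.16.0 - 16.117.31.255) does not contain 20.117.27.24
  20.116.0.0/18 (20.116.0.0 - 20.116.63.255) does not contain 20.117.27.24
Longest matching prefix is /17 -> interface GigabitEthernet0/10.

GigabitEthernet0/10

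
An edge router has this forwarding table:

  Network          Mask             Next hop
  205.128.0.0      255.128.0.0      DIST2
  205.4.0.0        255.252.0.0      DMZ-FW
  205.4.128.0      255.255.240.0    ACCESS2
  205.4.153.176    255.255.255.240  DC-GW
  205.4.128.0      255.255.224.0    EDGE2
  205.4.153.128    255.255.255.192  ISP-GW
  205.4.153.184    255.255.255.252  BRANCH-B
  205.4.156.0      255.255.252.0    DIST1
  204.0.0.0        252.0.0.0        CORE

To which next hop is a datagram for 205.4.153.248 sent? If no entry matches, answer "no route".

EDGE2

Routes whose prefix contains 205.4.153.248:
  204.0.0.0/6 (204.0.0.0 - 207.255.255.255) -> CORE
  205.4.0.0/14 (205.4.0.0 - 205.7.255.255) -> DMZ-FW
  205.4.128.0/19 (205.4.128.0 - 205.4.159.255) -> EDGE2
More-specific entries that do NOT match:
  205.4.153.184/30 (205.4.153.184 - 205.4.153.187) does not contain 205.4.153.248
  205.4.153.176/28 (205.4.153.176 - 205.4.153.191) does not contain 205.4.153.248
  205.4.153.128/26 (205.4.153.128 - 205.4.153.191) does not contain 205.4.153.248
  205.4.156.0/22 (205.4.156.0 - 205.4.159.255) does not contain 205.4.153.248
  205.4.128.0/20 (205.4.128.0 - 205.4.143.255) does not contain 205.4.153.248
Longest matching prefix is /19 -> next hop EDGE2.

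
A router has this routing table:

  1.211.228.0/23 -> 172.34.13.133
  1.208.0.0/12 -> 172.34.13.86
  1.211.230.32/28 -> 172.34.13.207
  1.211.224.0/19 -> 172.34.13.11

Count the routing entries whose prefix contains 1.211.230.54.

Prefixes containing 1.211.230.54:
  1.208.0.0/12 (1.208.0.0 - 1.223.255.255)
  1.211.224.0/19 (1.211.224.0 - 1.211.255.255)
Total matching entries: 2.

2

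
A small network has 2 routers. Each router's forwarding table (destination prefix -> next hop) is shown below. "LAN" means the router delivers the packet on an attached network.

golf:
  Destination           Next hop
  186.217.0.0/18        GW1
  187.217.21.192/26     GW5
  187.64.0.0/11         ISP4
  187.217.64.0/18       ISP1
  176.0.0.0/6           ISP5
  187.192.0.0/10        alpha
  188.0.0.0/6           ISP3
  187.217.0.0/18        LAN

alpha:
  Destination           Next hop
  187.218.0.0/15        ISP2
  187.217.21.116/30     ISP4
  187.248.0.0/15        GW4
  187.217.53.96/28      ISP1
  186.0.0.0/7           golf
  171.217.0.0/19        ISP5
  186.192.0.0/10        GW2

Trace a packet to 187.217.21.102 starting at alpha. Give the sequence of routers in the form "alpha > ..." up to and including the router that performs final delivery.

At alpha: longest match for 187.217.21.102 is 186.0.0.0/7 -> golf
At golf: longest match for 187.217.21.102 is 187.217.0.0/18 -> LAN

alpha > golf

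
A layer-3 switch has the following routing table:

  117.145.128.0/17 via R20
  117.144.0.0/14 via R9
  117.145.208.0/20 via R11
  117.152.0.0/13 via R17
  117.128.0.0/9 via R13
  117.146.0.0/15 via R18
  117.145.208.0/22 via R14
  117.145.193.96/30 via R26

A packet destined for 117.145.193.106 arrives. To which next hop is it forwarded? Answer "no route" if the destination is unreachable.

R20

Routes whose prefix contains 117.145.193.106:
  117.128.0.0/9 (117.128.0.0 - 117.255.255.255) -> R13
  117.144.0.0/14 (117.144.0.0 - 117.147.255.255) -> R9
  117.145.128.0/17 (117.145.128.0 - 117.145.255.255) -> R20
More-specific entries that do NOT match:
  117.145.193.96/30 (117.145.193.96 - 117.145.193.99) does not contain 117.145.193.106
  117.145.208.0/22 (117.145.208.0 - 117.145.211.255) does not contain 117.145.193.106
  117.145.208.0/20 (117.145.208.0 - 117.145.223.255) does not contain 117.145.193.106
Longest matching prefix is /17 -> next hop R20.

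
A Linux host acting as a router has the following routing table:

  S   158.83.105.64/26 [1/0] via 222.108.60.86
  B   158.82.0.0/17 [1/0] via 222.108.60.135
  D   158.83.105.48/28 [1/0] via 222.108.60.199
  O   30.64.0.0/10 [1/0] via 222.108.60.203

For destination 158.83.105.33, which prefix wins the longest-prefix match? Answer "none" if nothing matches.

none

158.83.105.33 is outside every listed prefix and there is no default route.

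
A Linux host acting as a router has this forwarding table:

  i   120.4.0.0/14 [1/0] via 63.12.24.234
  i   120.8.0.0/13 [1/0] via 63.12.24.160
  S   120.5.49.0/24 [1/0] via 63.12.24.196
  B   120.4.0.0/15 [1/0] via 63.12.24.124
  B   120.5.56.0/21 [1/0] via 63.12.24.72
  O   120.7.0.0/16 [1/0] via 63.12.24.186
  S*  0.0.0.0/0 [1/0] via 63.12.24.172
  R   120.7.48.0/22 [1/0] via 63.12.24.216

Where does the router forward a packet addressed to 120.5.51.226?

63.12.24.124

Routes whose prefix contains 120.5.51.226:
  0.0.0.0/0 (default, matches everything) -> 63.12.24.172
  120.4.0.0/14 (120.4.0.0 - 120.7.255.255) -> 63.12.24.234
  120.4.0.0/15 (120.4.0.0 - 120.5.255.255) -> 63.12.24.124
More-specific entries that do NOT match:
  120.5.49.0/24 (120.5.49.0 - 120.5.49.255) does not contain 120.5.51.226
  120.7.48.0/22 (120.7.48.0 - 120.7.51.255) does not contain 120.5.51.226
  120.5.56.0/21 (120.5.56.0 - 120.5.63.255) does not contain 120.5.51.226
  120.7.0.0/16 (120.7.0.0 - 120.7.255.255) does not contain 120.5.51.226
Longest matching prefix is /15 -> next hop 63.12.24.124.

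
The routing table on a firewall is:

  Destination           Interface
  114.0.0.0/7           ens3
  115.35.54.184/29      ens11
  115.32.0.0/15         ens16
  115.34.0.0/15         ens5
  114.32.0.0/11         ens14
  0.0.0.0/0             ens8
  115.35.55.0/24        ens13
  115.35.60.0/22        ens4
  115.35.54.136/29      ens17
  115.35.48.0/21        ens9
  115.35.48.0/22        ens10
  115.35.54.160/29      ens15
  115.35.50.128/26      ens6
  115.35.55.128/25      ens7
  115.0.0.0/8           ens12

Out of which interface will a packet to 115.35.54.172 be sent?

ens9

Routes whose prefix contains 115.35.54.172:
  0.0.0.0/0 (default, matches everything) -> ens8
  114.0.0.0/7 (114.0.0.0 - 115.255.255.255) -> ens3
  115.0.0.0/8 (115.0.0.0 - 115.255.255.255) -> ens12
  115.34.0.0/15 (115.34.0.0 - 115.35.255.255) -> ens5
  115.35.48.0/21 (115.35.48.0 - 115.35.55.255) -> ens9
More-specific entries that do NOT match:
  115.35.54.184/29 (115.35.54.184 - 115.35.54.191) does not contain 115.35.54.172
  115.35.54.136/29 (115.35.54.136 - 115.35.54.143) does not contain 115.35.54.172
  115.35.54.160/29 (115.35.54.160 - 115.35.54.167) does not contain 115.35.54.172
  115.35.50.128/26 (115.35.50.128 - 115.35.50.191) does not contain 115.35.54.172
  115.35.55.128/25 (115.35.55.128 - 115.35.55.255) does not contain 115.35.54.172
  115.35.55.0/24 (115.35.55.0 - 115.35.55.255) does not contain 115.35.54.172
  115.35.60.0/22 (115.35.60.0 - 115.35.63.255) does not contain 115.35.54.172
  115.35.48.0/22 (115.35.48.0 - 115.35.51.255) does not contain 115.35.54.172
Longest matching prefix is /21 -> interface ens9.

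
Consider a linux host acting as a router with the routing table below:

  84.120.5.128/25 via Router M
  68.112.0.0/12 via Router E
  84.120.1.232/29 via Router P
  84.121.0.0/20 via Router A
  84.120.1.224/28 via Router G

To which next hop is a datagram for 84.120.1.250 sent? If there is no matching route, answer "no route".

no route

No entry's prefix contains 84.120.1.250; there is no default route.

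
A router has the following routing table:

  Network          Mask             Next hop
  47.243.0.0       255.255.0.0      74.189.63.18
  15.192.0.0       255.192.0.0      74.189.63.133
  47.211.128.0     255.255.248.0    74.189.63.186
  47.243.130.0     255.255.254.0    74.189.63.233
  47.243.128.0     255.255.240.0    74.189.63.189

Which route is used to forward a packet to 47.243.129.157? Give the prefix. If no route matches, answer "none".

Entries matching 47.243.129.157:
  47.243.0.0/16 (47.243.0.0 - 47.243.255.255)
  47.243.128.0/20 (47.243.128.0 - 47.243.143.255)
Most specific is 47.243.128.0/20.

47.243.128.0/20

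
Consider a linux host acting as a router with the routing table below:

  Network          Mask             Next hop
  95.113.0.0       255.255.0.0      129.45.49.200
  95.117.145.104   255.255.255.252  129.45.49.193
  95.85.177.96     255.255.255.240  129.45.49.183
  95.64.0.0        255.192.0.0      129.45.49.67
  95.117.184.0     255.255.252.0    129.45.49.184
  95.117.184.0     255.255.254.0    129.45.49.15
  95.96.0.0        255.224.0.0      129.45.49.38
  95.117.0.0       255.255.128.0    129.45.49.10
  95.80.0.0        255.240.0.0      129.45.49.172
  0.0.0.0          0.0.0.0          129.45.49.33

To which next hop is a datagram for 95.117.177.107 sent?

129.45.49.38

Routes whose prefix contains 95.117.177.107:
  0.0.0.0/0 (default, matches everything) -> 129.45.49.33
  95.64.0.0/10 (95.64.0.0 - 95.127.255.255) -> 129.45.49.67
  95.96.0.0/11 (95.96.0.0 - 95.127.255.255) -> 129.45.49.38
More-specific entries that do NOT match:
  95.117.145.104/30 (95.117.145.104 - 95.117.145.107) does not contain 95.117.177.107
  95.85.177.96/28 (95.85.177.96 - 95.85.177.111) does not contain 95.117.177.107
  95.117.184.0/23 (95.117.184.0 - 95.117.185.255) does not contain 95.117.177.107
  95.117.184.0/22 (95.117.184.0 - 95.117.187.255) does not contain 95.117.177.107
  95.117.0.0/17 (95.117.0.0 - 95.117.127.255) does not contain 95.117.177.107
  95.113.0.0/16 (95.113.0.0 - 95.113.255.255) does not contain 95.117.177.107
  95.80.0.0/12 (95.80.0.0 - 95.95.255.255) does not contain 95.117.177.107
Longest matching prefix is /11 -> next hop 129.45.49.38.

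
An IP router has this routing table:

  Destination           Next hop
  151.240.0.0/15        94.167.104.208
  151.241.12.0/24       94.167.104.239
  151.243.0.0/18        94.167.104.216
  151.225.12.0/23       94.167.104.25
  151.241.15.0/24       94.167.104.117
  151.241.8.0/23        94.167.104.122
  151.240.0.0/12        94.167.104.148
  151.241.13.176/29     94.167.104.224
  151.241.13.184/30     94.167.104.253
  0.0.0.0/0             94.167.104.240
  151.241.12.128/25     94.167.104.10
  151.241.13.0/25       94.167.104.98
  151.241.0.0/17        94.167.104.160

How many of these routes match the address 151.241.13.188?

4

Prefixes containing 151.241.13.188:
  0.0.0.0/0 (default, matches everything)
  151.240.0.0/12 (151.240.0.0 - 151.255.255.255)
  151.240.0.0/15 (151.240.0.0 - 151.241.255.255)
  151.241.0.0/17 (151.241.0.0 - 151.241.127.255)
Total matching entries: 4.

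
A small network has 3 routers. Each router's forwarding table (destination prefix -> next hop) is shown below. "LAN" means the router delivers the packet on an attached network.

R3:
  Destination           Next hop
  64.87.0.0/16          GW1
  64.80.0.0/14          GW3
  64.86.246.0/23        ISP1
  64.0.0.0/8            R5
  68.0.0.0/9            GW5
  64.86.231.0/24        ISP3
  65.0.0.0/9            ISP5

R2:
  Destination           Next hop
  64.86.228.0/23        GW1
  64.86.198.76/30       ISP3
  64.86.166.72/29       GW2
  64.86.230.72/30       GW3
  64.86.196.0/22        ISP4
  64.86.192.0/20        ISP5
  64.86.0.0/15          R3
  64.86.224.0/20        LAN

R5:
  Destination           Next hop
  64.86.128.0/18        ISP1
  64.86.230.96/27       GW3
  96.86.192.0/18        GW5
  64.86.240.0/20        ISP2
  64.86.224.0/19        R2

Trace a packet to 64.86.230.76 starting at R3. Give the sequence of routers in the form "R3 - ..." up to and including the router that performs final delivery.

At R3: longest match for 64.86.230.76 is 64.0.0.0/8 -> R5
At R5: longest match for 64.86.230.76 is 64.86.224.0/19 -> R2
At R2: longest match for 64.86.230.76 is 64.86.224.0/20 -> LAN

R3 - R5 - R2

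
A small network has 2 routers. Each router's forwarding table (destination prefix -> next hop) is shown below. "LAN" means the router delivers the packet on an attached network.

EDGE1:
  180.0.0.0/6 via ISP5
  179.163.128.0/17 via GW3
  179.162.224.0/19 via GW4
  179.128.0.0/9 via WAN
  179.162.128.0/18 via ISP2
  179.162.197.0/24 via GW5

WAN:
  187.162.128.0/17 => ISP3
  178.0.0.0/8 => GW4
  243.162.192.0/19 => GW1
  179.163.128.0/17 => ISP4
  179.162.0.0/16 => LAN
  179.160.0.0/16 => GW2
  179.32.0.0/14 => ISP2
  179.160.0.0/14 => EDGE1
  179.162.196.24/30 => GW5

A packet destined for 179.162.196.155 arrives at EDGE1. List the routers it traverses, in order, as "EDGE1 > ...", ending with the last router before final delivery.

EDGE1 > WAN

At EDGE1: longest match for 179.162.196.155 is 179.128.0.0/9 -> WAN
At WAN: longest match for 179.162.196.155 is 179.162.0.0/16 -> LAN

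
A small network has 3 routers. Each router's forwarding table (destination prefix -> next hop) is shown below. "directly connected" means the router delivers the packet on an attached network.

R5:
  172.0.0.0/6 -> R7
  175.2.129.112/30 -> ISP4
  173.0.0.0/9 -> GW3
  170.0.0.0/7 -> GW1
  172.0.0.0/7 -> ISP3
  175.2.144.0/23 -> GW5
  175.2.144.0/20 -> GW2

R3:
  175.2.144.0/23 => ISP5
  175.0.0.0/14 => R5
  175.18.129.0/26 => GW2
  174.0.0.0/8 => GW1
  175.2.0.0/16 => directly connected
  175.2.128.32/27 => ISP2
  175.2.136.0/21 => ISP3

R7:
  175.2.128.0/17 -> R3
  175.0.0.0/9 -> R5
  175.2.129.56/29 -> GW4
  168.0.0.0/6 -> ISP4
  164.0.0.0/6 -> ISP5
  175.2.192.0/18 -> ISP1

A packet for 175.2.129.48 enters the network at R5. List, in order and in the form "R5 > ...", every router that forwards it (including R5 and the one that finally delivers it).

At R5: longest match for 175.2.129.48 is 172.0.0.0/6 -> R7
At R7: longest match for 175.2.129.48 is 175.2.128.0/17 -> R3
At R3: longest match for 175.2.129.48 is 175.2.0.0/16 -> directly connected

R5 > R7 > R3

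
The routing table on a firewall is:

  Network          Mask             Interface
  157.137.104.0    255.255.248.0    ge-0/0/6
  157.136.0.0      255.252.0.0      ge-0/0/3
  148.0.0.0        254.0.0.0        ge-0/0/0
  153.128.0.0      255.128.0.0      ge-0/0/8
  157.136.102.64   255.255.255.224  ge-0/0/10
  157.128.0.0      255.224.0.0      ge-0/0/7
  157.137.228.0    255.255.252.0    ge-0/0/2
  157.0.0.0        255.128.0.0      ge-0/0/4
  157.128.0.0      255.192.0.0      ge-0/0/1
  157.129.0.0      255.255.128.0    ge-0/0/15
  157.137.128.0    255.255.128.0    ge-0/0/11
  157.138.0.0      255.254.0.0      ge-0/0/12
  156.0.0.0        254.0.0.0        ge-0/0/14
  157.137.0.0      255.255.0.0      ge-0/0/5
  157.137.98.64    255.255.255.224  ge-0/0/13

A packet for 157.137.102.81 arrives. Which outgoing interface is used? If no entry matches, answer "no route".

ge-0/0/5

Routes whose prefix contains 157.137.102.81:
  156.0.0.0/7 (156.0.0.0 - 157.255.255.255) -> ge-0/0/14
  157.128.0.0/10 (157.128.0.0 - 157.191.255.255) -> ge-0/0/1
  157.128.0.0/11 (157.128.0.0 - 157.159.255.255) -> ge-0/0/7
  157.136.0.0/14 (157.136.0.0 - 157.139.255.255) -> ge-0/0/3
  157.137.0.0/16 (157.137.0.0 - 157.137.255.255) -> ge-0/0/5
More-specific entries that do NOT match:
  157.136.102.64/27 (157.136.102.64 - 157.136.102.95) does not contain 157.137.102.81
  157.137.98.64/27 (157.137.98.64 - 157.137.98.95) does not contain 157.137.102.81
  157.137.228.0/22 (157.137.228.0 - 157.137.231.255) does not contain 157.137.102.81
  157.137.104.0/21 (157.137.104.0 - 157.137.111.255) does not contain 157.137.102.81
  157.129.0.0/17 (157.129.0.0 - 157.129.127.255) does not contain 157.137.102.81
  157.137.128.0/17 (157.137.128.0 - 157.137.255.255) does not contain 157.137.102.81
Longest matching prefix is /16 -> interface ge-0/0/5.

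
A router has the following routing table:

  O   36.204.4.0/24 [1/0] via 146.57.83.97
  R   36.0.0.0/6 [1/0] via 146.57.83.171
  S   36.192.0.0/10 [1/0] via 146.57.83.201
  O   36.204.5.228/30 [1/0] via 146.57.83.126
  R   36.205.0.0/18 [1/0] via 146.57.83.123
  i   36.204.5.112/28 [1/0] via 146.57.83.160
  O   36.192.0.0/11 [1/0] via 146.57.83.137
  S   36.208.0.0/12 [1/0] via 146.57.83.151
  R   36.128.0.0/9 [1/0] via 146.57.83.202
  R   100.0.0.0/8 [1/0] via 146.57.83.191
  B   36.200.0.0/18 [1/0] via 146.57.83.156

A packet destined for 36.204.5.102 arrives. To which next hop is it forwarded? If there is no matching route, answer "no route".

146.57.83.137

Routes whose prefix contains 36.204.5.102:
  36.0.0.0/6 (36.0.0.0 - 39.255.255.255) -> 146.57.83.171
  36.128.0.0/9 (36.128.0.0 - 36.255.255.255) -> 146.57.83.202
  36.192.0.0/10 (36.192.0.0 - 36.255.255.255) -> 146.57.83.201
  36.192.0.0/11 (36.192.0.0 - 36.223.255.255) -> 146.57.83.137
More-specific entries that do NOT match:
  36.204.5.228/30 (36.204.5.228 - 36.204.5.231) does not contain 36.204.5.102
  36.204.5.112/28 (36.204.5.112 - 36.204.5.127) does not contain 36.204.5.102
  36.204.4.0/24 (36.204.4.0 - 36.204.4.255) does not contain 36.204.5.102
  36.205.0.0/18 (36.205.0.0 - 36.205.63.255) does not contain 36.204.5.102
  36.200.0.0/18 (36.200.0.0 - 36.200.63.255) does not contain 36.204.5.102
  36.208.0.0/12 (36.208.0.0 - 36.223.255.255) does not contain 36.204.5.102
Longest matching prefix is /11 -> next hop 146.57.83.137.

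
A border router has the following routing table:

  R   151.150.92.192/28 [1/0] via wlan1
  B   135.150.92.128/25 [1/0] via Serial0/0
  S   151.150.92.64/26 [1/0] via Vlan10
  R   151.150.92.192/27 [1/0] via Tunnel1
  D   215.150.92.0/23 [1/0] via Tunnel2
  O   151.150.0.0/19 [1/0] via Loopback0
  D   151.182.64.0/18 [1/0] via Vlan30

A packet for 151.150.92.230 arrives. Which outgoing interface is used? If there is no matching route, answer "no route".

no route

No entry's prefix contains 151.150.92.230; there is no default route.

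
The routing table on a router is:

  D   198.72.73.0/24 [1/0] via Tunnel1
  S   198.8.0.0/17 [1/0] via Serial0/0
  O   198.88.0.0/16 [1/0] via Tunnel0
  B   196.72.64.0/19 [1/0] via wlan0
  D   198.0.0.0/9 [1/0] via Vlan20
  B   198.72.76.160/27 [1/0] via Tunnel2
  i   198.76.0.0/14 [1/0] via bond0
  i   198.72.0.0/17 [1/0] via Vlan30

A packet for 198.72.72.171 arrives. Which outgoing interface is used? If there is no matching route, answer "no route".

Routes whose prefix contains 198.72.72.171:
  198.0.0.0/9 (198.0.0.0 - 198.127.255.255) -> Vlan20
  198.72.0.0/17 (198.72.0.0 - 198.72.127.255) -> Vlan30
More-specific entries that do NOT match:
  198.72.76.160/27 (198.72.76.160 - 198.72.76.191) does not contain 198.72.72.171
  198.72.73.0/24 (198.72.73.0 - 198.72.73.255) does not contain 198.72.72.171
  196.72.64.0/19 (196.72.64.0 - 196.72.95.255) does not contain 198.72.72.171
Longest matching prefix is /17 -> interface Vlan30.

Vlan30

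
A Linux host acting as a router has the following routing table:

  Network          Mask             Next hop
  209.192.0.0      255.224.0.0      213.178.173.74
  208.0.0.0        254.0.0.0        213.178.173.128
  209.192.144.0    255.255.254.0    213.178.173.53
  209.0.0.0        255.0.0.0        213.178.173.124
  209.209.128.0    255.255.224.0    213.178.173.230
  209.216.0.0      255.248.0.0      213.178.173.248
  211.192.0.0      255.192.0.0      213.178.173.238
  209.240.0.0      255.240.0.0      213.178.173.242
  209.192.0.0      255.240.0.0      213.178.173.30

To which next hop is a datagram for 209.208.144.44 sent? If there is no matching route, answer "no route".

Routes whose prefix contains 209.208.144.44:
  208.0.0.0/7 (208.0.0.0 - 209.255.255.255) -> 213.178.173.128
  209.0.0.0/8 (209.0.0.0 - 209.255.255.255) -> 213.178.173.124
  209.192.0.0/11 (209.192.0.0 - 209.223.255.255) -> 213.178.173.74
More-specific entries that do NOT match:
  209.192.144.0/23 (209.192.144.0 - 209.192.145.255) does not contain 209.208.144.44
  209.209.128.0/19 (209.209.128.0 - 209.209.159.255) does not contain 209.208.144.44
  209.216.0.0/13 (209.216.0.0 - 209.223.255.255) does not contain 209.208.144.44
  209.240.0.0/12 (209.240.0.0 - 209.255.255.255) does not contain 209.208.144.44
  209.192.0.0/12 (209.192.0.0 - 209.207.255.255) does not contain 209.208.144.44
Longest matching prefix is /11 -> next hop 213.178.173.74.

213.178.173.74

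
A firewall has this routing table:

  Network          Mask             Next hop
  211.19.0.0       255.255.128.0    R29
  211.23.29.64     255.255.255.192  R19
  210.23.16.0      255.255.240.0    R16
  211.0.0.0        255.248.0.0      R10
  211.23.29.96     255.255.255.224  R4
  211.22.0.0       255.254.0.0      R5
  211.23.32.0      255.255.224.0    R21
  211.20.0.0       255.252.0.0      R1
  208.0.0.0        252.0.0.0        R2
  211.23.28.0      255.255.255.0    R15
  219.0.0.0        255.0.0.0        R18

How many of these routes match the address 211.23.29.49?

3

Prefixes containing 211.23.29.49:
  208.0.0.0/6 (208.0.0.0 - 211.255.255.255)
  211.20.0.0/14 (211.20.0.0 - 211.23.255.255)
  211.22.0.0/15 (211.22.0.0 - 211.23.255.255)
Total matching entries: 3.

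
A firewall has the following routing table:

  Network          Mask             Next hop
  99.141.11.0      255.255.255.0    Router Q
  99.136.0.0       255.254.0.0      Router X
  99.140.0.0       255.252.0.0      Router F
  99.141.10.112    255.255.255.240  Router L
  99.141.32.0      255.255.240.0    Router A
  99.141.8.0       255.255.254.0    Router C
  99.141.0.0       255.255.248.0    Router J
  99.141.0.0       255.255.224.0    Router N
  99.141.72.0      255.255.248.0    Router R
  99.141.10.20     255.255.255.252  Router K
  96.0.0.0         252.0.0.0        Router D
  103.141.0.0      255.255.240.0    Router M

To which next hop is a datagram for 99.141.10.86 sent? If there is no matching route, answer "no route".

Routes whose prefix contains 99.141.10.86:
  96.0.0.0/6 (96.0.0.0 - 99.255.255.255) -> Router D
  99.140.0.0/14 (99.140.0.0 - 99.143.255.255) -> Router F
  99.141.0.0/19 (99.141.0.0 - 99.141.31.255) -> Router N
More-specific entries that do NOT match:
  99.141.10.20/30 (99.141.10.20 - 99.141.10.23) does not contain 99.141.10.86
  99.141.10.112/28 (99.141.10.112 - 99.141.10.127) does not contain 99.141.10.86
  99.141.11.0/24 (99.141.11.0 - 99.141.11.255) does not contain 99.141.10.86
  99.141.8.0/23 (99.141.8.0 - 99.141.9.255) does not contain 99.141.10.86
  99.141.0.0/21 (99.141.0.0 - 99.141.7.255) does not contain 99.141.10.86
  99.141.72.0/21 (99.141.72.0 - 99.141.79.255) does not contain 99.141.10.86
  99.141.32.0/20 (99.141.32.0 - 99.141.47.255) does not contain 99.141.10.86
  103.141.0.0/20 (103.141.0.0 - 103.141.15.255) does not contain 99.141.10.86
Longest matching prefix is /19 -> next hop Router N.

Router N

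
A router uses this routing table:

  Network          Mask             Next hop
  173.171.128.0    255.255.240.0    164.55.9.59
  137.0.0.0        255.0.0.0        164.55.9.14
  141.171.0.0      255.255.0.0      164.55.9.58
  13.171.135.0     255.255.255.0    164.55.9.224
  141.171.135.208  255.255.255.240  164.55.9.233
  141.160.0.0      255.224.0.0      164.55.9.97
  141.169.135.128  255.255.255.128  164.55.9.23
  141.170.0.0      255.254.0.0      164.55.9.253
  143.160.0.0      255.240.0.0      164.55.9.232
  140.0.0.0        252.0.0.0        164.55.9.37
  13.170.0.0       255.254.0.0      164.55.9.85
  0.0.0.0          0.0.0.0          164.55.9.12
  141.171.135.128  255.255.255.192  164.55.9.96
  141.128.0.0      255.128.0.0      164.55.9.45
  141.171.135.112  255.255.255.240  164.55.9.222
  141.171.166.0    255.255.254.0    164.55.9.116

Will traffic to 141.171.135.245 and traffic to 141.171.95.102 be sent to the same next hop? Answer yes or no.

yes

141.171.135.245: longest match 141.171.0.0/16 -> 164.55.9.58
141.171.95.102: longest match 141.171.0.0/16 -> 164.55.9.58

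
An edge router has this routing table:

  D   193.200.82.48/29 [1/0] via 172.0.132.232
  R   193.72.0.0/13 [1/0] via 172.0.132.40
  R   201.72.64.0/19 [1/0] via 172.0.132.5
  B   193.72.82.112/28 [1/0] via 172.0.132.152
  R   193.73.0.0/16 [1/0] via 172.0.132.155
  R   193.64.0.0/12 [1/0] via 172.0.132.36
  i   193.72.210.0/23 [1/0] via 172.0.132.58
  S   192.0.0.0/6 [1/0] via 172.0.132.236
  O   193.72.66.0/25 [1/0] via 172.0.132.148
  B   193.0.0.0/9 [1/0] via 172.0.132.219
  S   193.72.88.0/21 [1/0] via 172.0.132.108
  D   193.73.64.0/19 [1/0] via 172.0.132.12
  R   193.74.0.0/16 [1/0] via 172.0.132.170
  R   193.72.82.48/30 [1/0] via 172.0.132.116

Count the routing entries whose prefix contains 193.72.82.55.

4

Prefixes containing 193.72.82.55:
  192.0.0.0/6 (192.0.0.0 - 195.255.255.255)
  193.0.0.0/9 (193.0.0.0 - 193.127.255.255)
  193.64.0.0/12 (193.64.0.0 - 193.79.255.255)
  193.72.0.0/13 (193.72.0.0 - 193.79.255.255)
Total matching entries: 4.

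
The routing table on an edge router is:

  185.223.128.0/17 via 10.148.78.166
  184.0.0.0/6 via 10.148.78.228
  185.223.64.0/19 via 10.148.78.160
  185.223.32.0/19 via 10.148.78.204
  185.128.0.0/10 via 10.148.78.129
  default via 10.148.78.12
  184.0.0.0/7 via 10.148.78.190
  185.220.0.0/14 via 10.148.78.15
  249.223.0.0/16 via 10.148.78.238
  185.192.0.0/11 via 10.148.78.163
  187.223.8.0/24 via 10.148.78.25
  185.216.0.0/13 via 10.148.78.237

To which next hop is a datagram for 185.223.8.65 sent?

10.148.78.15

Routes whose prefix contains 185.223.8.65:
  0.0.0.0/0 (default, matches everything) -> 10.148.78.12
  184.0.0.0/6 (184.0.0.0 - 187.255.255.255) -> 10.148.78.228
  184.0.0.0/7 (184.0.0.0 - 185.255.255.255) -> 10.148.78.190
  185.192.0.0/11 (185.192.0.0 - 185.223.255.255) -> 10.148.78.163
  185.216.0.0/13 (185.216.0.0 - 185.223.255.255) -> 10.148.78.237
  185.220.0.0/14 (185.220.0.0 - 185.223.255.255) -> 10.148.78.15
More-specific entries that do NOT match:
  187.223.8.0/24 (187.223.8.0 - 187.223.8.255) does not contain 185.223.8.65
  185.223.64.0/19 (185.223.64.0 - 185.223.95.255) does not contain 185.223.8.65
  185.223.32.0/19 (185.223.32.0 - 185.223.63.255) does not contain 185.223.8.65
  185.223.128.0/17 (185.223.128.0 - 185.223.255.255) does not contain 185.223.8.65
  249.223.0.0/16 (249.223.0.0 - 249.223.255.255) does not contain 185.223.8.65
Longest matching prefix is /14 -> next hop 10.148.78.15.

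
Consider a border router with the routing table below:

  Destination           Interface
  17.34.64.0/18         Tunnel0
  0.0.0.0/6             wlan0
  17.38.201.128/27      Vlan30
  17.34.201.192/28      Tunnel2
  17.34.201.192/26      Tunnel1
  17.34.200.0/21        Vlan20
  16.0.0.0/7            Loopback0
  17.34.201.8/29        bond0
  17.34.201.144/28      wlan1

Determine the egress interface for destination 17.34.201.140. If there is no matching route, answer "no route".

Routes whose prefix contains 17.34.201.140:
  16.0.0.0/7 (16.0.0.0 - 17.255.255.255) -> Loopback0
  17.34.200.0/21 (17.34.200.0 - 17.34.207.255) -> Vlan20
More-specific entries that do NOT match:
  17.34.201.8/29 (17.34.201.8 - 17.34.201.15) does not contain 17.34.201.140
  17.34.201.192/28 (17.34.201.192 - 17.34.201.207) does not contain 17.34.201.140
  17.34.201.144/28 (17.34.201.144 - 17.34.201.159) does not contain 17.34.201.140
  17.38.201.128/27 (17.38.201.128 - 17.38.201.159) does not contain 17.34.201.140
  17.34.201.192/26 (17.34.201.192 - 17.34.201.255) does not contain 17.34.201.140
Longest matching prefix is /21 -> interface Vlan20.

Vlan20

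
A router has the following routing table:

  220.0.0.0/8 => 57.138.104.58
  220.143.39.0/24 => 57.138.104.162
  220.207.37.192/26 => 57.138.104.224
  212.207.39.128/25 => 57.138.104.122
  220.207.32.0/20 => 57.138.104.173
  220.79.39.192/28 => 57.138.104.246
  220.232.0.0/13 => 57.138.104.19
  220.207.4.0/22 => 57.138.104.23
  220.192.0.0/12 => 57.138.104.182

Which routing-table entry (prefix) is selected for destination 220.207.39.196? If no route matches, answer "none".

220.207.32.0/20

Entries matching 220.207.39.196:
  220.0.0.0/8 (220.0.0.0 - 220.255.255.255)
  220.192.0.0/12 (220.192.0.0 - 220.207.255.255)
  220.207.32.0/20 (220.207.32.0 - 220.207.47.255)
Most specific is 220.207.32.0/20.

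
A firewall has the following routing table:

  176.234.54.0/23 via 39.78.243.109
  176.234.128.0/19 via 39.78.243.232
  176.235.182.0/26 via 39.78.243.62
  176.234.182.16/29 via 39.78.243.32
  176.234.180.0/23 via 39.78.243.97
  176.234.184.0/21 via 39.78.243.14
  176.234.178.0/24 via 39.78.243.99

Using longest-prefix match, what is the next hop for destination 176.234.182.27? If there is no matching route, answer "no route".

no route

No entry's prefix contains 176.234.182.27; there is no default route.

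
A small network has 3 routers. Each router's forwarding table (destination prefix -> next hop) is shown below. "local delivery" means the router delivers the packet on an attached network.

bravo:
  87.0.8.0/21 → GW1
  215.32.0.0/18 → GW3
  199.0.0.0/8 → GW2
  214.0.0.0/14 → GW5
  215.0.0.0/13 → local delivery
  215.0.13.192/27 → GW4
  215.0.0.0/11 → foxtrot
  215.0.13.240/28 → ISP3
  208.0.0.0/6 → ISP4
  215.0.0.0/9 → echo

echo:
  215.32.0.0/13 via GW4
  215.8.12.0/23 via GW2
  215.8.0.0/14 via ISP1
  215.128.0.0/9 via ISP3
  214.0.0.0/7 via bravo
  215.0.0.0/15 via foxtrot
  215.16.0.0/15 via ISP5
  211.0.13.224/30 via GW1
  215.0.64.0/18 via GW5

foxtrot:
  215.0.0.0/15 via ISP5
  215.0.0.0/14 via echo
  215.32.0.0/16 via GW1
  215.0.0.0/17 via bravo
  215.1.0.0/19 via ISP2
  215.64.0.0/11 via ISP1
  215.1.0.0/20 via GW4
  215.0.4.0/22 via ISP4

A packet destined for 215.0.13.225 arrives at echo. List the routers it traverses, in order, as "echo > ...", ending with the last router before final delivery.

At echo: longest match for 215.0.13.225 is 215.0.0.0/15 -> foxtrot
At foxtrot: longest match for 215.0.13.225 is 215.0.0.0/17 -> bravo
At bravo: longest match for 215.0.13.225 is 215.0.0.0/13 -> local delivery

echo > foxtrot > bravo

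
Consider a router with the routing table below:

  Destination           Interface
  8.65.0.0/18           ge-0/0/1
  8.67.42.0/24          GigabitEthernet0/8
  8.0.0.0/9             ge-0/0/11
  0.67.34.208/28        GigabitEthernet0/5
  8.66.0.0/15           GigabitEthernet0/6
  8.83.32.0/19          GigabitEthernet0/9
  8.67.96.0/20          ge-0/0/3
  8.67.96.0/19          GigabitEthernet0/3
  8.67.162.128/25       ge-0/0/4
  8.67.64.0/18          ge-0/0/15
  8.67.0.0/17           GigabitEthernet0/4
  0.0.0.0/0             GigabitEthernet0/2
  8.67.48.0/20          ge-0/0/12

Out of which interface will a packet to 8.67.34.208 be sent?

GigabitEthernet0/4

Routes whose prefix contains 8.67.34.208:
  0.0.0.0/0 (default, matches everything) -> GigabitEthernet0/2
  8.0.0.0/9 (8.0.0.0 - 8.127.255.255) -> ge-0/0/11
  8.66.0.0/15 (8.66.0.0 - 8.67.255.255) -> GigabitEthernet0/6
  8.67.0.0/17 (8.67.0.0 - 8.67.127.255) -> GigabitEthernet0/4
More-specific entries that do NOT match:
  0.67.34.208/28 (0.67.34.208 - 0.67.34.223) does not contain 8.67.34.208
  8.67.162.128/25 (8.67.162.128 - 8.67.162.255) does not contain 8.67.34.208
  8.67.42.0/24 (8.67.42.0 - 8.67.42.255) does not contain 8.67.34.208
  8.67.96.0/20 (8.67.96.0 - 8.67.111.255) does not contain 8.67.34.208
  8.67.48.0/20 (8.67.48.0 - 8.67.63.255) does not contain 8.67.34.208
  8.83.32.0/19 (8.83.32.0 - 8.83.63.255) does not contain 8.67.34.208
  8.67.96.0/19 (8.67.96.0 - 8.67.127.255) does not contain 8.67.34.208
  8.65.0.0/18 (8.65.0.0 - 8.65.63.255) does not contain 8.67.34.208
  8.67.64.0/18 (8.67.64.0 - 8.67.127.255) does not contain 8.67.34.208
Longest matching prefix is /17 -> interface GigabitEthernet0/4.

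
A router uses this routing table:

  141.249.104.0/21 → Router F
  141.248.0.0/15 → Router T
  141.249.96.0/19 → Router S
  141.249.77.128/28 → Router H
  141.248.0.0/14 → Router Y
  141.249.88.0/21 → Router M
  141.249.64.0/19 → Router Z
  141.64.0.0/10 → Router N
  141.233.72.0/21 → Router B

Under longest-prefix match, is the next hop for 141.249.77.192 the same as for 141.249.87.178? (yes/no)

141.249.77.192: longest match 141.249.64.0/19 -> Router Z
141.249.87.178: longest match 141.249.64.0/19 -> Router Z

yes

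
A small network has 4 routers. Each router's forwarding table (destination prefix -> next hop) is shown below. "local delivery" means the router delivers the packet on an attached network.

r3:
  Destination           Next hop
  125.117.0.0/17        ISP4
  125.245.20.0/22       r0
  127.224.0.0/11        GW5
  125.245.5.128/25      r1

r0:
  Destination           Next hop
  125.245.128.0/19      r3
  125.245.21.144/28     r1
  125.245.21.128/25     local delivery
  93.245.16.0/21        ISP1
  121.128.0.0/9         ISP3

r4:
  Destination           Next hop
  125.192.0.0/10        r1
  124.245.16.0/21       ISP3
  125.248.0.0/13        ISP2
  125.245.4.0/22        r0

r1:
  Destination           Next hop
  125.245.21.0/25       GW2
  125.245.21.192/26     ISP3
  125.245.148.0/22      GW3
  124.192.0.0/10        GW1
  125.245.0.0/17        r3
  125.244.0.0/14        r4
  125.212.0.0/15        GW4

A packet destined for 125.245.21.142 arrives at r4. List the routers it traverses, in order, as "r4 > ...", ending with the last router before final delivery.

At r4: longest match for 125.245.21.142 is 125.192.0.0/10 -> r1
At r1: longest match for 125.245.21.142 is 125.245.0.0/17 -> r3
At r3: longest match for 125.245.21.142 is 125.245.20.0/22 -> r0
At r0: longest match for 125.245.21.142 is 125.245.21.128/25 -> local delivery

r4 > r1 > r3 > r0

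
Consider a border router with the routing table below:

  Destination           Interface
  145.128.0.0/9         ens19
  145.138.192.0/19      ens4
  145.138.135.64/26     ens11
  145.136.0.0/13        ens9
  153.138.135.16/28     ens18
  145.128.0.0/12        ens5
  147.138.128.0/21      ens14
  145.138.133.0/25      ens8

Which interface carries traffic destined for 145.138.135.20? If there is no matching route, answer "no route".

ens9

Routes whose prefix contains 145.138.135.20:
  145.128.0.0/9 (145.128.0.0 - 145.255.255.255) -> ens19
  145.128.0.0/12 (145.128.0.0 - 145.143.255.255) -> ens5
  145.136.0.0/13 (145.136.0.0 - 145.143.255.255) -> ens9
More-specific entries that do NOT match:
  153.138.135.16/28 (153.138.135.16 - 153.138.135.31) does not contain 145.138.135.20
  145.138.135.64/26 (145.138.135.64 - 145.138.135.127) does not contain 145.138.135.20
  145.138.133.0/25 (145.138.133.0 - 145.138.133.127) does not contain 145.138.135.20
  147.138.128.0/21 (147.138.128.0 - 147.138.135.255) does not contain 145.138.135.20
  145.138.192.0/19 (145.138.192.0 - 145.138.223.255) does not contain 145.138.135.20
Longest matching prefix is /13 -> interface ens9.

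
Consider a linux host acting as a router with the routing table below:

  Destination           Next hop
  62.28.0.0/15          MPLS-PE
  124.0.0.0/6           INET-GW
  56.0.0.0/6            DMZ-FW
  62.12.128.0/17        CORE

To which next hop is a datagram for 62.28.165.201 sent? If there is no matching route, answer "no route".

MPLS-PE

Routes whose prefix contains 62.28.165.201:
  62.28.0.0/15 (62.28.0.0 - 62.29.255.255) -> MPLS-PE
More-specific entries that do NOT match:
  62.12.128.0/17 (62.12.128.0 - 62.12.255.255) does not contain 62.28.165.201
Longest matching prefix is /15 -> next hop MPLS-PE.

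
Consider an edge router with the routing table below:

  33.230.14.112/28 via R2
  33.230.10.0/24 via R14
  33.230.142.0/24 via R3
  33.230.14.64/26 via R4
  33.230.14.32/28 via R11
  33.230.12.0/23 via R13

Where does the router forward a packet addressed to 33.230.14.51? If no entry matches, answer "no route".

No entry's prefix contains 33.230.14.51; there is no default route.

no route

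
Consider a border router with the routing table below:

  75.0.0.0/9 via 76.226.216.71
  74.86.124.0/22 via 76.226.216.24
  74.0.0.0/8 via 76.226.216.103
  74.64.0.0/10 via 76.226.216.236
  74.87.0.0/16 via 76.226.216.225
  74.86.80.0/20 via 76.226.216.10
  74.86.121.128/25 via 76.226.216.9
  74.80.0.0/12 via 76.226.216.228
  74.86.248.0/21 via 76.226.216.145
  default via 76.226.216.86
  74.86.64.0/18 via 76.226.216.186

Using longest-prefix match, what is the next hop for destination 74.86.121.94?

76.226.216.186

Routes whose prefix contains 74.86.121.94:
  0.0.0.0/0 (default, matches everything) -> 76.226.216.86
  74.0.0.0/8 (74.0.0.0 - 74.255.255.255) -> 76.226.216.103
  74.64.0.0/10 (74.64.0.0 - 74.127.255.255) -> 76.226.216.236
  74.80.0.0/12 (74.80.0.0 - 74.95.255.255) -> 76.226.216.228
  74.86.64.0/18 (74.86.64.0 - 74.86.127.255) -> 76.226.216.186
More-specific entries that do NOT match:
  74.86.121.128/25 (74.86.121.128 - 74.86.121.255) does not contain 74.86.121.94
  74.86.124.0/22 (74.86.124.0 - 74.86.127.255) does not contain 74.86.121.94
  74.86.248.0/21 (74.86.248.0 - 74.86.255.255) does not contain 74.86.121.94
  74.86.80.0/20 (74.86.80.0 - 74.86.95.255) does not contain 74.86.121.94
Longest matching prefix is /18 -> next hop 76.226.216.186.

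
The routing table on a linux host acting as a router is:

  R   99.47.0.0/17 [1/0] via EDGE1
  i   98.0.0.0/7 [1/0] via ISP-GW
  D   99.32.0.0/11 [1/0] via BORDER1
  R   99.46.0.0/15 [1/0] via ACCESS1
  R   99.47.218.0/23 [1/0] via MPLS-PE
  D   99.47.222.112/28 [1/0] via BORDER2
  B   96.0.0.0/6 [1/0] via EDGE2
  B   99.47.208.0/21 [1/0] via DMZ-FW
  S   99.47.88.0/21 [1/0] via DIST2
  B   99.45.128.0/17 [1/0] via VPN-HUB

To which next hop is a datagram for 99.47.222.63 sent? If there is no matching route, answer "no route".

Routes whose prefix contains 99.47.222.63:
  96.0.0.0/6 (96.0.0.0 - 99.255.255.255) -> EDGE2
  98.0.0.0/7 (98.0.0.0 - 99.255.255.255) -> ISP-GW
  99.32.0.0/11 (99.32.0.0 - 99.63.255.255) -> BORDER1
  99.46.0.0/15 (99.46.0.0 - 99.47.255.255) -> ACCESS1
More-specific entries that do NOT match:
  99.47.222.112/28 (99.47.222.112 - 99.47.222.127) does not contain 99.47.222.63
  99.47.218.0/23 (99.47.218.0 - 99.47.219.255) does not contain 99.47.222.63
  99.47.208.0/21 (99.47.208.0 - 99.47.215.255) does not contain 99.47.222.63
  99.47.88.0/21 (99.47.88.0 - 99.47.95.255) does not contain 99.47.222.63
  99.47.0.0/17 (99.47.0.0 - 99.47.127.255) does not contain 99.47.222.63
  99.45.128.0/17 (99.45.128.0 - 99.45.255.255) does not contain 99.47.222.63
Longest matching prefix is /15 -> next hop ACCESS1.

ACCESS1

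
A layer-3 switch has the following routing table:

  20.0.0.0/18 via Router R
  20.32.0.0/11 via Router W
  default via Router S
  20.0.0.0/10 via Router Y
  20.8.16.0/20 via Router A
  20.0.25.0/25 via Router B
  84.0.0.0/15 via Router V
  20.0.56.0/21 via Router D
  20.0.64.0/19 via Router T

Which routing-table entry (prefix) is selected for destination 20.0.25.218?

Entries matching 20.0.25.218:
  0.0.0.0/0 (default, matches everything)
  20.0.0.0/10 (20.0.0.0 - 20.63.255.255)
  20.0.0.0/18 (20.0.0.0 - 20.0.63.255)
Most specific is 20.0.0.0/18.

20.0.0.0/18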